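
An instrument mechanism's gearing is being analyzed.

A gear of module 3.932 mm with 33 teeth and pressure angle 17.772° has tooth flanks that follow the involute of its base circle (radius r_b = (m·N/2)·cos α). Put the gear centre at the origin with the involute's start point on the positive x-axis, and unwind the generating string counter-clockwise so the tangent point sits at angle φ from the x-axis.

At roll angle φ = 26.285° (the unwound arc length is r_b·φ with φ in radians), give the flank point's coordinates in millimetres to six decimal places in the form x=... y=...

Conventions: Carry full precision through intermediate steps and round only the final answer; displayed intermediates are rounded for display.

x=67.945176 y=1.946832

single-mesh involute tooth geometry (33T wheel at module 3.932)
pitch radius r_p = m·N/2 = 3.932·33/2 = 64.878000
base radius r_b = r_p·cos α = 64.878000·cos 17.772° = 61.781936
roll angle φ = 26.285° = 0.45875979 rad
x = r_b·(cos φ + φ·sin φ) = 67.945176
y = r_b·(sin φ − φ·cos φ) = 1.946832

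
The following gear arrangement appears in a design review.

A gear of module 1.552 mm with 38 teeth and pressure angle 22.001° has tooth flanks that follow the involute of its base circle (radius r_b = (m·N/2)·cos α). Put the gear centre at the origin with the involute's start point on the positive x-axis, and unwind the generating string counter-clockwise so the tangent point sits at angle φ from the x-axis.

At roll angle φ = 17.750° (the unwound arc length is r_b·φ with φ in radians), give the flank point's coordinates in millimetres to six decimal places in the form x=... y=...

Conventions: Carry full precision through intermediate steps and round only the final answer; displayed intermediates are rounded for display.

topology: single-mesh involute geometry — m = 1.552, N = 38
pitch radius r_p = m·N/2 = 1.552·38/2 = 29.488000
base radius r_b = r_p·cos α = 29.488000·cos 22.001° = 27.340605
roll angle φ = 17.750° = 0.30979594 rad
x = r_b·(cos φ + φ·sin φ) = 28.621280
y = r_b·(sin φ − φ·cos φ) = 0.268374

x=28.621280 y=0.268374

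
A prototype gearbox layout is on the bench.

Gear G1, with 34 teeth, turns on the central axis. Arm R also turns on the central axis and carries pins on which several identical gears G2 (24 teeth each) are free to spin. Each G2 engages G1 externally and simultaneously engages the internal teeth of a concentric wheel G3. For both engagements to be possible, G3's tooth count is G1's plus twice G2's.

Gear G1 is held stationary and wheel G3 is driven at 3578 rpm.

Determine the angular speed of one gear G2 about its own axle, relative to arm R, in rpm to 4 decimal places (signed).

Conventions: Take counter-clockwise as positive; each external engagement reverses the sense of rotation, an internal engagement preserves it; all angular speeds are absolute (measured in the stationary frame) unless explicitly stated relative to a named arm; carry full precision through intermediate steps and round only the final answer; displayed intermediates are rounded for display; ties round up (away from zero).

+3583.1408 rpm

planetary set (34T centre, 24T on arm, 82T internal) — Willis relation
normalise by the input: solve with ω_ring = 1, then scale by 3578 rpm
ring teeth: 34 + 2·24 = 82
34(ω_sun−ω_arm) = −82(ω_ring−ω_arm),  ω_sun = 0, ω_ring = 1
34(0−ω_arm) = −82(1−ω_arm)  ⇒  116·ω_arm = 82  ⇒  ω_arm = 41/58
sun–planet mesh: 34·(0−41/58) = −24·(ω_p−ω_arm)  ⇒  ω_p−ω_arm = 697/696
scale: ω_p−ω_arm = 697/696 × 3578 rpm = +3583.1408 rpm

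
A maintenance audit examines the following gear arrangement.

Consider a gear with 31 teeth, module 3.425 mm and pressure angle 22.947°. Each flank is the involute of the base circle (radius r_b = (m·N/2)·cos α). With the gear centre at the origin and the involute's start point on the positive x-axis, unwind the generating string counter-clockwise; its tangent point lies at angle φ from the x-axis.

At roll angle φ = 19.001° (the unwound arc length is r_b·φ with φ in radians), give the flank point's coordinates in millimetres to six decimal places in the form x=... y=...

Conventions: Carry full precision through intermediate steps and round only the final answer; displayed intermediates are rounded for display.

x=51.501236 y=0.587821

recognized (one wheel, involute flank): single-mesh tooth geometry, m = 3.425, N = 31
pitch radius r_p = m·N/2 = 3.425·31/2 = 53.087500
base radius r_b = r_p·cos α = 53.087500·cos 22.947° = 48.886468
roll angle φ = 19.001° = 0.33163001 rad
x = r_b·(cos φ + φ·sin φ) = 51.501236
y = r_b·(sin φ − φ·cos φ) = 0.587821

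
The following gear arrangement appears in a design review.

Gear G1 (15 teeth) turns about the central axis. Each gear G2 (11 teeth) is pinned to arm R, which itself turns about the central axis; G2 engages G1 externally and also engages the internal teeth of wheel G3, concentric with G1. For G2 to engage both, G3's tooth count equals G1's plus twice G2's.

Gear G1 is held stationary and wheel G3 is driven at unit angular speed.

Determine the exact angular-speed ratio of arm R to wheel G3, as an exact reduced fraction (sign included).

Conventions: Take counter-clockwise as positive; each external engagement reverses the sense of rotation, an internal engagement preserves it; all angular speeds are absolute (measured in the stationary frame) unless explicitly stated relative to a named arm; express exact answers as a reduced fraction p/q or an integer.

recognized (axles ride arm R): planetary set, 15/11/37 teeth
ring teeth: 15 + 2·11 = 37
15(ω_sun−ω_arm) = −37(ω_ring−ω_arm),  ω_sun = 0, ω_ring = 1
15(0−ω_arm) = −37(1−ω_arm)  ⇒  52·ω_arm = 37  ⇒  ω_arm = 37/52
ω_out/ω_in = 37/52

37/52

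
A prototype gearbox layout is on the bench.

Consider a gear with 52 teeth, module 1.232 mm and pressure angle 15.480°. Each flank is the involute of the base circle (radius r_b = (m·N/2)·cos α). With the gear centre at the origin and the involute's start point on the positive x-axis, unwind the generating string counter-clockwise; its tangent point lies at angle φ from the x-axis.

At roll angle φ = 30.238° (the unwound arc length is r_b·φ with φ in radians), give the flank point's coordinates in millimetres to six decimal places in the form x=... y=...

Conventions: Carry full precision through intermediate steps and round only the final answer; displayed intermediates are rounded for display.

topology: single-mesh involute geometry — m = 1.232, N = 52
pitch radius r_p = m·N/2 = 1.232·52/2 = 32.032000
base radius r_b = r_p·cos α = 32.032000·cos 15.480° = 30.869997
roll angle φ = 30.238° = 0.52775266 rad
x = r_b·(cos φ + φ·sin φ) = 34.874254
y = r_b·(sin φ − φ·cos φ) = 1.470828

x=34.874254 y=1.470828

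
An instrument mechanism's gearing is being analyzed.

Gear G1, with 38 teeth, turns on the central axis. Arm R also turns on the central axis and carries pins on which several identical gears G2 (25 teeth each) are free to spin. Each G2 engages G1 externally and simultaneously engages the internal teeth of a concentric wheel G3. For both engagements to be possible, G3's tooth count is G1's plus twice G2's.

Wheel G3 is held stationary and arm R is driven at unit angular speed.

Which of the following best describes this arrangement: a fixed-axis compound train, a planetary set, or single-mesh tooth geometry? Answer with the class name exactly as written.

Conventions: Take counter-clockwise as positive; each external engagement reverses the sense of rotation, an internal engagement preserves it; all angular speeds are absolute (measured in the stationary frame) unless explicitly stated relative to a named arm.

planetary set

topology: planetary set — G1 38T / G2 25T / G3 88T, arm = carrier (Willis)
classification: planetary set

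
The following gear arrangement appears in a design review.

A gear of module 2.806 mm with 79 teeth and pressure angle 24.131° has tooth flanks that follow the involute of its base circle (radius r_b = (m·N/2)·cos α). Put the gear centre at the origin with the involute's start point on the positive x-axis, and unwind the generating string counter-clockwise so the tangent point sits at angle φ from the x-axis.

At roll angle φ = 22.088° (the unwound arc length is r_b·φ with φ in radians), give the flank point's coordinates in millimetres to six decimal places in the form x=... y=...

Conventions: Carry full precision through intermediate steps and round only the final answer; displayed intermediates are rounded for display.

x=108.390717 y=1.903195

class = single-mesh tooth geometry [base-circle involute, m = 2.806, 79T]
pitch radius r_p = m·N/2 = 2.806·79/2 = 110.837000
base radius r_b = r_p·cos α = 110.837000·cos 24.131° = 101.151300
roll angle φ = 22.088° = 0.38550833 rad
x = r_b·(cos φ + φ·sin φ) = 108.390717
y = r_b·(sin φ − φ·cos φ) = 1.903195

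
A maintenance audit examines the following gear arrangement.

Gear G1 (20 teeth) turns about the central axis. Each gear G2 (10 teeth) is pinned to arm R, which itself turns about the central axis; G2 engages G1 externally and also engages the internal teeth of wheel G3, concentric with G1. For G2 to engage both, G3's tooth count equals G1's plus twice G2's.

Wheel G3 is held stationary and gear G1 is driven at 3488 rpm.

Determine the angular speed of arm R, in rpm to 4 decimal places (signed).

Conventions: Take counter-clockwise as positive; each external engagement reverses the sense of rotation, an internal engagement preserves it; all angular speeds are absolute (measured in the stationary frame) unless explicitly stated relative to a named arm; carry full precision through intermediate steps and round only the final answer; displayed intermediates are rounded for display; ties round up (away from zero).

planetary set (20T centre, 10T on arm, 40T internal) — Willis relation
normalise by the input: solve with ω_sun = 1, then scale by 3488 rpm
ring teeth: 20 + 2·10 = 40
20(ω_sun−ω_arm) = −40(ω_ring−ω_arm),  ω_ring = 0, ω_sun = 1
20(1−ω_arm) = −40(0−ω_arm)  ⇒  60·ω_arm = 20  ⇒  ω_arm = 1/3
scale: ω_arm = 1/3 × 3488 rpm = +1162.6667 rpm

+1162.6667 rpm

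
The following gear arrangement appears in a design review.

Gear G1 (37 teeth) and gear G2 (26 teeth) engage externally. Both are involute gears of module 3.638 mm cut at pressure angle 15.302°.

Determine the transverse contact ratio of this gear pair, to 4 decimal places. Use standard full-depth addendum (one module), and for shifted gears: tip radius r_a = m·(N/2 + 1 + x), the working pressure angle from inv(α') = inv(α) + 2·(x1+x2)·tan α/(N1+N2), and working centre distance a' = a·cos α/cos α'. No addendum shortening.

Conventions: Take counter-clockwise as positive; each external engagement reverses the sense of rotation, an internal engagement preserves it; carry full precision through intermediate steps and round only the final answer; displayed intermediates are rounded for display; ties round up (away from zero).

1.9065

class = single-mesh tooth geometry [involute pair 37T × 26T, m = 3.638]
base radii: r_b1 = 64.916988, r_b2 = 45.617343
tip radii: r_a1 = 70.941000, r_a2 = 50.932000
no profile shift: α' = α, a' = a
action lengths: √(r_a1²−r_b1²) = 28.607869, √(r_a2²−r_b2²) = 22.652299
base pitch p_b = π·m·cos α = 11.023931
CR = (28.607869 + 22.652299 − 114.597000·sin 15.30200°)/11.023931 = 1.906511
contact ratio ≈ 1.9065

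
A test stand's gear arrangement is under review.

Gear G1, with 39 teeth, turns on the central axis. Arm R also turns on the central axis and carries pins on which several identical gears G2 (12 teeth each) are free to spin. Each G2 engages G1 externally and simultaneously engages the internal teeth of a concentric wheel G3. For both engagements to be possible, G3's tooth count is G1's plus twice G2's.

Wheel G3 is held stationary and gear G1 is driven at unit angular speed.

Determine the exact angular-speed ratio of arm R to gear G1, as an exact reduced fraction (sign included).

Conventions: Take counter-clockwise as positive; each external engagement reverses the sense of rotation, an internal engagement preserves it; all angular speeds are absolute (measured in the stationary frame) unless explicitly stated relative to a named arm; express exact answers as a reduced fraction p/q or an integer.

topology: planetary set — G1 39T / G2 12T / G3 63T, arm = carrier (Willis)
ring teeth: 39 + 2·12 = 63
39(ω_sun−ω_arm) = −63(ω_ring−ω_arm),  ω_ring = 0, ω_sun = 1
39(1−ω_arm) = −63(0−ω_arm)  ⇒  102·ω_arm = 39  ⇒  ω_arm = 13/34
ω_out/ω_in = 13/34

13/34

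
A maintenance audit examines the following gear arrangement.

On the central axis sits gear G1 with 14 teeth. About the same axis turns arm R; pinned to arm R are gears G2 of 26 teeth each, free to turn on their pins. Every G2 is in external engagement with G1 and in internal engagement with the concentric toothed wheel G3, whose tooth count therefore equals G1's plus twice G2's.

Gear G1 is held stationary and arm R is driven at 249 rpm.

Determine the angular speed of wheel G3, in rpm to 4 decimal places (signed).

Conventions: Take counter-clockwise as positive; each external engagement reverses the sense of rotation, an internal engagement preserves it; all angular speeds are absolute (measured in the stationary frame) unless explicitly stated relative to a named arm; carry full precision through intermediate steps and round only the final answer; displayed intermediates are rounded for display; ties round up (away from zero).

planetary set (14T centre, 26T on arm, 66T internal) — Willis relation
normalise by the input: solve with ω_arm = 1, then scale by 249 rpm
ring teeth: 14 + 2·26 = 66
14(ω_sun−ω_arm) = −66(ω_ring−ω_arm),  ω_sun = 0, ω_arm = 1
ω_ring = 1 − (14/66)(0−1) = 40/33
scale: ω_ring = 40/33 × 249 rpm = +301.8182 rpm

+301.8182 rpm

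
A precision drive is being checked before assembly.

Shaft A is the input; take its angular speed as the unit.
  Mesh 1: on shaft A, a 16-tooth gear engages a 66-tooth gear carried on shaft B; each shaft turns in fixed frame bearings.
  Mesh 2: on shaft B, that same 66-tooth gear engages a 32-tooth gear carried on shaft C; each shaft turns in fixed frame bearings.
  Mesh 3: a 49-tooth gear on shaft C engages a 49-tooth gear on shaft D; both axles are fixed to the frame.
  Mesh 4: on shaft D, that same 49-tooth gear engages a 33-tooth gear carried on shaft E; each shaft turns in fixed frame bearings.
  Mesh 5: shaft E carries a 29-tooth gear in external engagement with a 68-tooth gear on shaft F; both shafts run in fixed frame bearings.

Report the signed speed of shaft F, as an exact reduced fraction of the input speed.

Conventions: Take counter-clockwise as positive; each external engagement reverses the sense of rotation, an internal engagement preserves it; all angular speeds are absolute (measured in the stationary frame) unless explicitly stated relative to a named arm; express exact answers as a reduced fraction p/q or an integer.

-1421/4488

5-mesh fixed-axis compound train (all bearings frame-fixed)
mesh 1 [16T→66T]: |ω|/ω_in = 1×16/66 = 8/33, sense flips to −
mesh 2 [66T→32T]: |ω|/ω_in = (8/33)×66/32 = 1/2, sense flips to +
mesh 3 [49T→49T]: |ω|/ω_in = (1/2)×49/49 = 1/2, sense flips to −
mesh 4 [49T→33T]: |ω|/ω_in = (1/2)×49/33 = 49/66, sense flips to +
mesh 5 [29T→68T]: |ω|/ω_in = (49/66)×29/68 = 1421/4488, sense flips to −
signed output speed (× input speed) = -1421/4488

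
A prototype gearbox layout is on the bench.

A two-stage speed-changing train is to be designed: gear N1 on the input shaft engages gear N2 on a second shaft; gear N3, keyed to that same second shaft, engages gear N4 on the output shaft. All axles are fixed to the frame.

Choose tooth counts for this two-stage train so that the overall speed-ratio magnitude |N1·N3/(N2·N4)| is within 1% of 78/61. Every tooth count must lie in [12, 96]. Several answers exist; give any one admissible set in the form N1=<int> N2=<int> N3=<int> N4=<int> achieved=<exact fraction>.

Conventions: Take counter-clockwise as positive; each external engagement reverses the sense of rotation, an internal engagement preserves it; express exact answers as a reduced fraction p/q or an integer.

N1=12 N2=61 N3=78 N4=12 achieved=78/61

2-stage fixed-axis compound train for ratio 78/61
target = 78/61 in lowest terms: an exact hit needs N1·N3 = k·78 and N2·N4 = k·61 for one integer k, every count in [12, 96]; additionally prefer no 1:1 stage (N1 ≠ N2, N3 ≠ N4)
k = 1…11: no 1:1-free in-range split of k·78 and k·61 into factor pairs; take k = 12
k = 12: N1·N3 = 936 = 12·78, N2·N4 = 732 = 61·12
achieved = 12·78/(61·12) = 78/61; |achieved − target| = 0 ≤ 39/3050 ✓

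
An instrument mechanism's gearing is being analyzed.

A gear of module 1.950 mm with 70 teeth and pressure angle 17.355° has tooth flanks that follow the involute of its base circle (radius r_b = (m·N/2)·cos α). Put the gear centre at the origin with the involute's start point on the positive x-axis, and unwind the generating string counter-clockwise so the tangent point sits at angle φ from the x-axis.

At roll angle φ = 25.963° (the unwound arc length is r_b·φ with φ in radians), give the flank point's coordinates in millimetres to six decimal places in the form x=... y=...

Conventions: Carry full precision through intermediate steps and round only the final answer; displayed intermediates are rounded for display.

single-mesh involute tooth geometry (70T wheel at module 1.950)
pitch radius r_p = m·N/2 = 1.950·70/2 = 68.250000
base radius r_b = r_p·cos α = 68.250000·cos 17.355° = 65.142912
roll angle φ = 25.963° = 0.45313983 rad
x = r_b·(cos φ + φ·sin φ) = 71.491566
y = r_b·(sin φ − φ·cos φ) = 1.979241

x=71.491566 y=1.979241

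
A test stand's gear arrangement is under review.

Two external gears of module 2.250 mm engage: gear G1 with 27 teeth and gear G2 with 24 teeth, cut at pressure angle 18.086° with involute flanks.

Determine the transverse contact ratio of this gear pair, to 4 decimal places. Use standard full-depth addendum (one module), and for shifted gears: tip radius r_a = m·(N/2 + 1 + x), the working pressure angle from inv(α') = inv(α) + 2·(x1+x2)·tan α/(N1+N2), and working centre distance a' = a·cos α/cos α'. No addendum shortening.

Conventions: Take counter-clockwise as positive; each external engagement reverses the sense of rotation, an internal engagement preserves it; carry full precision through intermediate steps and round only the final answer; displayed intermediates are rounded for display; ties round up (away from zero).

1.6974

topology: single-mesh involute geometry — m = 2.250, 27T/24T pair
base radii: r_b1 = 28.874220, r_b2 = 25.665974
tip radii: r_a1 = 32.625000, r_a2 = 29.250000
no profile shift: α' = α, a' = a
action lengths: √(r_a1²−r_b1²) = 15.187825, √(r_a2²−r_b2²) = 14.029266
base pitch p_b = π·m·cos α = 6.719336
CR = (15.187825 + 14.029266 − 57.375000·sin 18.08600°)/6.719336 = 1.697393
contact ratio ≈ 1.6974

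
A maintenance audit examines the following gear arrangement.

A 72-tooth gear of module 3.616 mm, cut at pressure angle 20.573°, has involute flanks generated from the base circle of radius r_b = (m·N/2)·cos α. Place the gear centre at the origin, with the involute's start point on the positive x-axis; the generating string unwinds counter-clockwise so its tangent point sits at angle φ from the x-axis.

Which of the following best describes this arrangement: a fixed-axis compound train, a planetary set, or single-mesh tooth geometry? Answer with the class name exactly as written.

single-mesh tooth geometry

class = single-mesh tooth geometry [base-circle involute, m = 3.616, 72T]
classification: single-mesh tooth geometry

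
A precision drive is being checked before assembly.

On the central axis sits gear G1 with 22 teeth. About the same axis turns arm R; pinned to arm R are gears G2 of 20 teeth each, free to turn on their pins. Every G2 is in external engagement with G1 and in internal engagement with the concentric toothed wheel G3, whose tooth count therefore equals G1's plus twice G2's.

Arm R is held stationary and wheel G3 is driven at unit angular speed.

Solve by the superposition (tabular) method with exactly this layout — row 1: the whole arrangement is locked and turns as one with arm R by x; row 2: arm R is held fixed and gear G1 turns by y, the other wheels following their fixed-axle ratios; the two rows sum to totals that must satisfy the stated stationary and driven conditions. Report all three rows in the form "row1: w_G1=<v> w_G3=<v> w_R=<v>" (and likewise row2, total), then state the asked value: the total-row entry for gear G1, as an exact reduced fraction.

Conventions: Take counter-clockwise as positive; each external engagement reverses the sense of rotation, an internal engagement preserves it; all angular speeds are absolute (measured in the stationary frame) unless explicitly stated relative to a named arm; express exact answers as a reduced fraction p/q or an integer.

row1: w_G1=0 w_G3=0 w_R=0
row2: w_G1=-31/11 w_G3=1 w_R=0
total: w_G1=-31/11 w_G3=1 w_R=0
asked value: -31/11

topology: planetary set — G1 22T / G2 20T / G3 62T, arm = carrier (Willis)
row 1 (train locked, turned with arm): all members turn x
superposition row 2 [arm held]: sun y, ring −(22/62)·y, arm 0
boundary: total ω_arm = x = 0 and total ω_ring = x − (22/62)·y = 1  ⇒  y = -31/11, x = 0
row 2 ring = −(22/62)·(-31/11) = 1
totals (row 1 + row 2): sun 0 + (-31/11) = -31/11, ring 0 + 1 = 1, arm 0 + 0 = 0
asked cell (total, sun) = -31/11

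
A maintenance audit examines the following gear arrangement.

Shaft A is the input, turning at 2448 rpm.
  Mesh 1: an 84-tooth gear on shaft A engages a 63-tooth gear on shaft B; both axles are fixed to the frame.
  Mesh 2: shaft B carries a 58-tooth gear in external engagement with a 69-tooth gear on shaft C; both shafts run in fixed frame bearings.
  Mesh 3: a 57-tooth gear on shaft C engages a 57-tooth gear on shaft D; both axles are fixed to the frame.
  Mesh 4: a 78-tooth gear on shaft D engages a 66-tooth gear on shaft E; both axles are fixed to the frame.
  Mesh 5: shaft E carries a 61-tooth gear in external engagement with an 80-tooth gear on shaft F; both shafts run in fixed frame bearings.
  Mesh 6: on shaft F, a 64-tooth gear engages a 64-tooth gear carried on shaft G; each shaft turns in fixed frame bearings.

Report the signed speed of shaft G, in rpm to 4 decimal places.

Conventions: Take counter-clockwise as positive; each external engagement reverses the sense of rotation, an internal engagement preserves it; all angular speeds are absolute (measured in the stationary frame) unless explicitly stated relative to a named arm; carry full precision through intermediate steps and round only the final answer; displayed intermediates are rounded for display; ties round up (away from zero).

topology: fixed-axis compound train — 6 meshes, A→G
mesh 1 [84T→63T]: ω = 2448.0000×84/63 = 3264.0000 rpm, sense flips to −
mesh 2 [58T→69T]: ω = 3264.0000×58/69 = 2743.6522 rpm, sense flips to +
mesh 3 [57T→57T]: ω = 2743.6522×57/57 = 2743.6522 rpm, sense flips to −
mesh 4 [78T→66T]: ω = 2743.6522×78/66 = 3242.4980 rpm, sense flips to +
mesh 5 [61T→80T]: ω = 3242.4980×61/80 = 2472.4047 rpm, sense flips to −
mesh 6 [64T→64T]: ω = 2472.4047×64/64 = 2472.4047 rpm, sense flips to +
signed output speed = +2472.4047 rpm

+2472.4047 rpm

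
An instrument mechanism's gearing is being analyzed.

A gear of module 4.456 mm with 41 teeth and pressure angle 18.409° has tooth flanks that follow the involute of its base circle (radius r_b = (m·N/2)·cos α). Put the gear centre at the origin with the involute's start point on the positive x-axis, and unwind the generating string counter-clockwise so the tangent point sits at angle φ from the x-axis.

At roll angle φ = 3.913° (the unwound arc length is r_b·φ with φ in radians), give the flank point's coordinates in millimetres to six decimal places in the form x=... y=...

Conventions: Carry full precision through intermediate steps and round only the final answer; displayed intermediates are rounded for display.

single-mesh involute tooth geometry (41T wheel at module 4.456)
pitch radius r_p = m·N/2 = 4.456·41/2 = 91.348000
base radius r_b = r_p·cos α = 91.348000·cos 18.409° = 86.673396
roll angle φ = 3.913° = 0.06829473 rad
x = r_b·(cos φ + φ·sin φ) = 86.875290
y = r_b·(sin φ − φ·cos φ) = 0.009199

x=86.875290 y=0.009199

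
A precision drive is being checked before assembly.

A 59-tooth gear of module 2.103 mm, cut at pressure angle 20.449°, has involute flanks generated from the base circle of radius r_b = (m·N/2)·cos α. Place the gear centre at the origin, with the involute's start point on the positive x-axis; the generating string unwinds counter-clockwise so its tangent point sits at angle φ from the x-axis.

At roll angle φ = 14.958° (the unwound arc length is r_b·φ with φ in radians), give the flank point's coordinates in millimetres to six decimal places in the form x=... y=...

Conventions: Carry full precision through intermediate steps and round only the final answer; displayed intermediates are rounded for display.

class = single-mesh tooth geometry [base-circle involute, m = 2.103, 59T]
pitch radius r_p = m·N/2 = 2.103·59/2 = 62.038500
base radius r_b = r_p·cos α = 62.038500·cos 20.449° = 58.129054
roll angle φ = 14.958° = 0.26106635 rad
x = r_b·(cos φ + φ·sin φ) = 60.076340
y = r_b·(sin φ − φ·cos φ) = 0.342422

x=60.076340 y=0.342422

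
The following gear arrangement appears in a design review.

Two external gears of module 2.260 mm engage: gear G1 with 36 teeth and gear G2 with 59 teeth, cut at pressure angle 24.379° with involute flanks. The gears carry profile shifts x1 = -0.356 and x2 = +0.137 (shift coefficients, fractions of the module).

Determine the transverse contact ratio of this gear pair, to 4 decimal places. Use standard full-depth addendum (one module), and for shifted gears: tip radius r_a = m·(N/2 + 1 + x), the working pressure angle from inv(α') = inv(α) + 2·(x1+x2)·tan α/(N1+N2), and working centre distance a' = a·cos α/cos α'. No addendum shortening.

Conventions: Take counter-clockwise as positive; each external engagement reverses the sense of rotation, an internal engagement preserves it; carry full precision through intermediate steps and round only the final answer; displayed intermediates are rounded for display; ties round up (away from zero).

1.5839

topology: single-mesh involute geometry — m = 2.260, 36T/59T pair
base radii: r_b1 = 37.052768, r_b2 = 60.725370
tip radii: r_a1 = 42.135440, r_a2 = 69.239620
inv(α') = inv(24.379°) + 2·(-0.356+0.137)·tan α/(36+59) = 0.02559504  ⇒  α' = 23.77961°
a' = a·cos α / cos α' = 107.3500·cos 24.379°/cos 23.77961° = 106.849303
action lengths: √(r_a1²−r_b1²) = 20.062095, √(r_a2²−r_b2²) = 33.264912
base pitch p_b = π·m·cos α = 6.466928
CR = (20.062095 + 33.264912 − 106.849303·sin 23.77961°)/6.466928 = 1.583945
contact ratio ≈ 1.5839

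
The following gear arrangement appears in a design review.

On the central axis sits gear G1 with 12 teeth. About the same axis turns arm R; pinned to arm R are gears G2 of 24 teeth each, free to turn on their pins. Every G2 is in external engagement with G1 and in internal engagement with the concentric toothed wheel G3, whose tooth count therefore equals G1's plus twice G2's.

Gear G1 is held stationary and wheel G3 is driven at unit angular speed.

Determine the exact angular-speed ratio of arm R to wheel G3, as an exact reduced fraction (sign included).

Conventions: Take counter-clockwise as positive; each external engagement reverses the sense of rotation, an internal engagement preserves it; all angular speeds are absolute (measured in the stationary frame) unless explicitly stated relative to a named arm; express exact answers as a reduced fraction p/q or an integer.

5/6

planetary set (12T centre, 24T on arm, 60T internal) — Willis relation
ring teeth: 12 + 2·24 = 60
12(ω_sun−ω_arm) = −60(ω_ring−ω_arm),  ω_sun = 0, ω_ring = 1
12(0−ω_arm) = −60(1−ω_arm)  ⇒  72·ω_arm = 60  ⇒  ω_arm = 5/6
ω_out/ω_in = 5/6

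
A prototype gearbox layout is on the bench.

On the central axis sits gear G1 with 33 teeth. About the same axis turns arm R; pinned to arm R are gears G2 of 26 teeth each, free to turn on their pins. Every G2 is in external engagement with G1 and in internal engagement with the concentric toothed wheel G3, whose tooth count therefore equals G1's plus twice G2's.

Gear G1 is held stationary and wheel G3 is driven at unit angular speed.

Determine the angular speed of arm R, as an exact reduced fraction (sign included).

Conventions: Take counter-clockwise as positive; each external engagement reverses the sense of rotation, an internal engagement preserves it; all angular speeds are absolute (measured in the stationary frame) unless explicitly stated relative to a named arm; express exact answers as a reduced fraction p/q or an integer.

class = planetary set [G3 = 33+2·26 = 85; Willis about the carrier]
ring teeth: 33 + 2·26 = 85
33(ω_sun−ω_arm) = −85(ω_ring−ω_arm),  ω_sun = 0, ω_ring = 1
33(0−ω_arm) = −85(1−ω_arm)  ⇒  118·ω_arm = 85  ⇒  ω_arm = 85/118
exact speed ratio = 85/118

85/118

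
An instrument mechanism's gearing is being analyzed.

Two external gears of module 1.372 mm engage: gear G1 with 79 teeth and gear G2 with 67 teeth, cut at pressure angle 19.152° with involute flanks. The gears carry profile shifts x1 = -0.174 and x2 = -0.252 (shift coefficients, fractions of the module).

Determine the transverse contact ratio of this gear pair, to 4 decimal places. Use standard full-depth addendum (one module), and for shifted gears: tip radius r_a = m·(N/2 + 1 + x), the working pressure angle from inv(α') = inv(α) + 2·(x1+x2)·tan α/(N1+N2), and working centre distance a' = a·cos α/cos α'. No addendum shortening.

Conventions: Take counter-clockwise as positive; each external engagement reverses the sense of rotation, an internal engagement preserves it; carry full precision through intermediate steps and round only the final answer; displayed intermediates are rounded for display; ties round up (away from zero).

1.9561

single-mesh involute tooth geometry (79T engaging 67T at module 1.372)
base radii: r_b1 = 51.194446, r_b2 = 43.418075
tip radii: r_a1 = 55.327272, r_a2 = 46.988256
inv(α') = inv(19.152°) + 2·(-0.174-0.252)·tan α/(79+67) = 0.01100561  ⇒  α' = 18.13202°
a' = a·cos α / cos α' = 100.1560·cos 19.152°/cos 18.13202° = 99.556293
action lengths: √(r_a1²−r_b1²) = 20.981795, √(r_a2²−r_b2²) = 17.965718
base pitch p_b = π·m·cos α = 4.071699
CR = (20.981795 + 17.965718 − 99.556293·sin 18.13202°)/4.071699 = 1.956145
contact ratio ≈ 1.9561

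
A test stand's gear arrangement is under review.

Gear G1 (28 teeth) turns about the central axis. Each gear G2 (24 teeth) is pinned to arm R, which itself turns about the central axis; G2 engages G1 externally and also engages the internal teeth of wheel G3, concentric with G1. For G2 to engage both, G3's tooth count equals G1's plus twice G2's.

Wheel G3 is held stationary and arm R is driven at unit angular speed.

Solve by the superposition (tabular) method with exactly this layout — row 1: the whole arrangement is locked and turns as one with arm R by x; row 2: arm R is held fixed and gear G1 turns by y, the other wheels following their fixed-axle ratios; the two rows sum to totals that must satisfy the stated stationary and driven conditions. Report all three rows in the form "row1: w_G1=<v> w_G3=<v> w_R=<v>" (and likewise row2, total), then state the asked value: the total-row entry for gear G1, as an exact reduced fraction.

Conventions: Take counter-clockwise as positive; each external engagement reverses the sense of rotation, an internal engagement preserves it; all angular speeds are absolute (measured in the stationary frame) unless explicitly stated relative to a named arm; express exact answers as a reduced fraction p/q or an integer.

recognized (axles ride arm R): planetary set, 28/24/76 teeth
row 1 (train locked, turned with arm): all members turn x
superposition row 2 [arm held]: sun y, ring −(28/76)·y, arm 0
boundary: total ω_ring = x − (28/76)·y = 0 and total ω_arm = x = 1  ⇒  y = 19/7, x = 1
row 2 ring = −(28/76)·19/7 = -1
totals (row 1 + row 2): sun 1 + 19/7 = 26/7, ring 1 + (-1) = 0, arm 1 + 0 = 1
asked cell (total, sun) = 26/7

row1: w_G1=1 w_G3=1 w_R=1
row2: w_G1=19/7 w_G3=-1 w_R=0
total: w_G1=26/7 w_G3=0 w_R=1
asked value: 26/7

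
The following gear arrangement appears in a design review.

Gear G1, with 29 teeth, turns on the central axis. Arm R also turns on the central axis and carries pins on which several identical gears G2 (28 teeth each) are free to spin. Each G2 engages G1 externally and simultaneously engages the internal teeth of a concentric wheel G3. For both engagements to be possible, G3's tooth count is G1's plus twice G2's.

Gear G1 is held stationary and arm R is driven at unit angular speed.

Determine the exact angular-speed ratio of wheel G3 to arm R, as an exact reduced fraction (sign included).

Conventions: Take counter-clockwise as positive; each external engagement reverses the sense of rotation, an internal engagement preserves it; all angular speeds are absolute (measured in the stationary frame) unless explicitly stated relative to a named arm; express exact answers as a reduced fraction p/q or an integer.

114/85

planetary set (29T centre, 28T on arm, 85T internal) — Willis relation
ring teeth: 29 + 2·28 = 85
29(ω_sun−ω_arm) = −85(ω_ring−ω_arm),  ω_sun = 0, ω_arm = 1
ω_ring = 1 − (29/85)(0−1) = 114/85
ω_out/ω_in = 114/85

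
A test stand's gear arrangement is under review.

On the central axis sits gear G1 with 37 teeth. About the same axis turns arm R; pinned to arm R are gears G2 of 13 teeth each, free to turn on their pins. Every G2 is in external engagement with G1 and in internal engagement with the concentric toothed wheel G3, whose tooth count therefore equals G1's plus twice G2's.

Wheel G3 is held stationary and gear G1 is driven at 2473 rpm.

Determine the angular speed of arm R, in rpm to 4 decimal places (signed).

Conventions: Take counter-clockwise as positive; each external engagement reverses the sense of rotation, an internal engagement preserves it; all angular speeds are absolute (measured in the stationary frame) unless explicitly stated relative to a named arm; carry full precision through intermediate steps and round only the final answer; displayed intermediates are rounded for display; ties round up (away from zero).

+915.0100 rpm

topology: planetary set — G1 37T / G2 13T / G3 63T, arm = carrier (Willis)
normalise by the input: solve with ω_sun = 1, then scale by 2473 rpm
ring teeth: 37 + 2·13 = 63
37(ω_sun−ω_arm) = −63(ω_ring−ω_arm),  ω_ring = 0, ω_sun = 1
37(1−ω_arm) = −63(0−ω_arm)  ⇒  100·ω_arm = 37  ⇒  ω_arm = 37/100
scale: ω_arm = 37/100 × 2473 rpm = +915.0100 rpm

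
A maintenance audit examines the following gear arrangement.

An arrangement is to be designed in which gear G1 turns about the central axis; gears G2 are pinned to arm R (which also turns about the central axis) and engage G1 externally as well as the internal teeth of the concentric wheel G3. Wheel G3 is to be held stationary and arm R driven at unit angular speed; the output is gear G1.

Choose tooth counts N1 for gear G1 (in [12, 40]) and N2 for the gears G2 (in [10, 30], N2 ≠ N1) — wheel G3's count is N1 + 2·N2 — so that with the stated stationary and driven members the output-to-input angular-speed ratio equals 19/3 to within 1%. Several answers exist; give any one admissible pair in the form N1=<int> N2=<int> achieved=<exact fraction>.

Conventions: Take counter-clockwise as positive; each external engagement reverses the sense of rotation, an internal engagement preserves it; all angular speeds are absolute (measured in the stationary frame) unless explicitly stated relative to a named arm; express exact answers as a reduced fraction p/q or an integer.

topology: planetary set — design target 19/3, arm = carrier (Willis)
Willis with ω_ring = 0: ω_sun/ω_arm = (N1+N3)/N1; set equal to 19/3  ⇒  N3/N1 = 19/3 − 1 = 16/3
N3 = N1 + 2·N2  ⇒  N2/N1 = (N3/N1 − 1)/2 = (16/3 − 1)/2 = 13/6
smallest multiple with N1 ≥ 12 and N2 ≥ 10: k = 2  ⇒  N1 = 2·6 = 12, N2 = 2·13 = 26 (N1 ≤ 40, N2 ≤ 30, N2 ≠ N1 ✓), N3 = 12 + 2·26 = 64
check: (N1+N3)/N1 with N1 = 12, N3 = 64 gives 19/3; |achieved − target| = 0 ≤ 19/300 ✓

N1=12 N2=26 achieved=19/3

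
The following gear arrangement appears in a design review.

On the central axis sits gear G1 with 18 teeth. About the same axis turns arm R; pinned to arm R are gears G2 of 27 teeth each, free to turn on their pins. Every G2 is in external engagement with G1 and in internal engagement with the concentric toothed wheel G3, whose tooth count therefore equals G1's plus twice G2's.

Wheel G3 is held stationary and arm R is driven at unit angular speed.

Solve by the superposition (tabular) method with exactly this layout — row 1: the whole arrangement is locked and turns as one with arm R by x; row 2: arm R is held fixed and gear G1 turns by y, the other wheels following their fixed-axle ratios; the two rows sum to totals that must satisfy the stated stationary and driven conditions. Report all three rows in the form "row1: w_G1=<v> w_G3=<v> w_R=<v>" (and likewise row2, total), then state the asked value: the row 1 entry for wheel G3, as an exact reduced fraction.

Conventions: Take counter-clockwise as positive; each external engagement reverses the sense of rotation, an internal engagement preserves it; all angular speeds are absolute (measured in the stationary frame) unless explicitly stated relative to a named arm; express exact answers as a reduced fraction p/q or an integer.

row1: w_G1=1 w_G3=1 w_R=1
row2: w_G1=4 w_G3=-1 w_R=0
total: w_G1=5 w_G3=0 w_R=1
asked value: 1

topology: planetary set — G1 18T / G2 27T / G3 72T, arm = carrier (Willis)
row 1 — lock + rotate with arm: ω_sun = ω_ring = ω_arm = x
row 2 (arm held, sun turns y): ω_ring = −(18/72)·y, ω_arm = 0
boundary: total ω_ring = x − (18/72)·y = 0 and total ω_arm = x = 1  ⇒  y = 4, x = 1
row 2 ring = −(18/72)·4 = -1
totals (row 1 + row 2): sun 1 + 4 = 5, ring 1 + (-1) = 0, arm 1 + 0 = 1
asked cell (row1, ring) = 1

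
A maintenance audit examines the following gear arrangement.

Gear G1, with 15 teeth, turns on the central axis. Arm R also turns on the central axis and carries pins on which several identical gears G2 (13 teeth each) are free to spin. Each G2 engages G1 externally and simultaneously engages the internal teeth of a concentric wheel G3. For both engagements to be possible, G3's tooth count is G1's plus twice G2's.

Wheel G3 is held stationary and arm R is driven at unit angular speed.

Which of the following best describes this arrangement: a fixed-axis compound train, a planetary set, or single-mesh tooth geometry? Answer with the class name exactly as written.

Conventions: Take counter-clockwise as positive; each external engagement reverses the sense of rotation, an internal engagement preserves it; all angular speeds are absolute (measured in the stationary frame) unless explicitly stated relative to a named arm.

planetary set

recognized (axles ride arm R): planetary set, 15/13/41 teeth
classification: planetary set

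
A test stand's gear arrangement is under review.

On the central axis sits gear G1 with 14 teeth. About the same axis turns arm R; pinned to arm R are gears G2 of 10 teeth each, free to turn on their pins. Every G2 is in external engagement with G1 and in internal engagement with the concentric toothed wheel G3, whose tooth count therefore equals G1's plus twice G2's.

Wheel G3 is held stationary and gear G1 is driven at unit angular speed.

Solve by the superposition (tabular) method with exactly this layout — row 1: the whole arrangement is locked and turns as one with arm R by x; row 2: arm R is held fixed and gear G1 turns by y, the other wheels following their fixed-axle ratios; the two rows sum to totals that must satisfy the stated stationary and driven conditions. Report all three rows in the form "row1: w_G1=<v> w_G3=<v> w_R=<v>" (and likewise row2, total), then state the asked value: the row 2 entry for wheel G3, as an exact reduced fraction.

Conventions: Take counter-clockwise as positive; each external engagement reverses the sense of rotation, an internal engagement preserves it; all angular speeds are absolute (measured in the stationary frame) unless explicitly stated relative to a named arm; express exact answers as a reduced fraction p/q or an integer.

topology: planetary set — G1 14T / G2 10T / G3 34T, arm = carrier (Willis)
row 1 (train locked, turned with arm): all members turn x
row 2: sun turns y, ring = −(14/34)·y, arm 0
boundary: total ω_ring = x − (14/34)·y = 0 and total ω_sun = x + y = 1  ⇒  y = 17/24, x = 7/24
row 2 ring = −(14/34)·17/24 = -7/24
totals (row 1 + row 2): sun 7/24 + 17/24 = 1, ring 7/24 + (-7/24) = 0, arm 7/24 + 0 = 7/24
asked cell (row2, ring) = -7/24

row1: w_G1=7/24 w_G3=7/24 w_R=7/24
row2: w_G1=17/24 w_G3=-7/24 w_R=0
total: w_G1=1 w_G3=0 w_R=7/24
asked value: -7/24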